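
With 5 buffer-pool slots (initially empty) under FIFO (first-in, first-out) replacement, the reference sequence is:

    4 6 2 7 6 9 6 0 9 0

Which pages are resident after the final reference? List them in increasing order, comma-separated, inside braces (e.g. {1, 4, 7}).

4 -> fault, frames [4]
6 -> fault, frames [4, 6]
2 -> fault, frames [4, 6, 2]
7 -> fault, frames [4, 6, 2, 7]
6 -> hit
9 -> fault, frames [4, 6, 2, 7, 9]
6 -> hit
0 -> fault, evict 4, frames [6, 2, 7, 9, 0]
9 -> hit
0 -> hit

{0, 2, 6, 7, 9}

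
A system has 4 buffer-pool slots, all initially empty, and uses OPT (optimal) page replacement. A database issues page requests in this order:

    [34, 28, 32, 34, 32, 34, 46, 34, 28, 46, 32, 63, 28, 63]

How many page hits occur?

9

34 -> miss, frames [34]
28 -> miss, frames [34, 28]
32 -> miss, frames [34, 28, 32]
34 -> hit
32 -> hit
34 -> hit
46 -> miss, frames [34, 28, 32, 46]
34 -> hit
28 -> hit
46 -> hit
32 -> hit
63 -> miss, evict 46, frames [34, 28, 32, 63]
28 -> hit
63 -> hit
Hits: 9.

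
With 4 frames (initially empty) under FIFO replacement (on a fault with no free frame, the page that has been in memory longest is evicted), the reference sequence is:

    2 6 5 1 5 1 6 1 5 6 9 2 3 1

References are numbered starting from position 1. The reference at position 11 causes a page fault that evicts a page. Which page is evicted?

2

pos 1: 2 → fault, frames {2}
pos 2: 6 → fault, frames {2,6}
pos 3: 5 → fault, frames {2,6,5}
pos 4: 1 → fault, frames {2,6,5,1}
pos 5: 5 → hit
pos 6: 1 → hit
pos 7: 6 → hit
pos 8: 1 → hit
pos 9: 5 → hit
pos 10: 6 → hit
pos 11: 9 → fault, evict 2, frames {6,5,1,9}
At position 11, page 2 is evicted.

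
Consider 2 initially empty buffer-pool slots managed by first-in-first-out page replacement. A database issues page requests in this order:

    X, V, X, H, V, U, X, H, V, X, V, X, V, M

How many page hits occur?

5

X → fault, frames [X]
V → fault, frames [X, V]
X → hit
H → fault, evict X, frames [V, H]
V → hit
U → fault, evict V, frames [H, U]
X → fault, evict H, frames [U, X]
H → fault, evict U, frames [X, H]
V → fault, evict X, frames [H, V]
X → fault, evict H, frames [V, X]
V → hit
X → hit
V → hit
M → fault, evict V, frames [X, M]
Hits: 5.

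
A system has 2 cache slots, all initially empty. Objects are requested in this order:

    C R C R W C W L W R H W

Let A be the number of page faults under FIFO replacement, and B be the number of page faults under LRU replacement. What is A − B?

Under FIFO: F F . . F F . F F F F F → 9 faults.
Under LRU: F F . . F F . F . F F F → 8 faults.
A − B = 9 − 8 = 1.

1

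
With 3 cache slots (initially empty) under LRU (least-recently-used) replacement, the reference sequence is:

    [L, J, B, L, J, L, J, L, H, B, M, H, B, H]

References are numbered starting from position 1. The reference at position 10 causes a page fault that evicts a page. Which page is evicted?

pos 1: L → miss, frames {L}
pos 2: J → miss, frames {L,J}
pos 3: B → miss, frames {L,J,B}
pos 4: L → hit
pos 5: J → hit
pos 6: L → hit
pos 7: J → hit
pos 8: L → hit
pos 9: H → miss, evict B, frames {J,L,H}
pos 10: B → miss, evict J, frames {L,H,B}
At position 10, page J is evicted.

J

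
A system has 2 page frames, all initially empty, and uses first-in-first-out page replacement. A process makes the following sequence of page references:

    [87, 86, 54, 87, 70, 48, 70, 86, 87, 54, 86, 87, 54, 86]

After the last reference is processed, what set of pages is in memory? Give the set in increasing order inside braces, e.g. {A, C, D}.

{54, 86}

87 -> miss, frames (87)
86 -> miss, frames (87 86)
54 -> miss, evict 87, frames (86 54)
87 -> miss, evict 86, frames (54 87)
70 -> miss, evict 54, frames (87 70)
48 -> miss, evict 87, frames (70 48)
70 -> hit
86 -> miss, evict 70, frames (48 86)
87 -> miss, evict 48, frames (86 87)
54 -> miss, evict 86, frames (87 54)
86 -> miss, evict 87, frames (54 86)
87 -> miss, evict 54, frames (86 87)
54 -> miss, evict 86, frames (87 54)
86 -> miss, evict 87, frames (54 86)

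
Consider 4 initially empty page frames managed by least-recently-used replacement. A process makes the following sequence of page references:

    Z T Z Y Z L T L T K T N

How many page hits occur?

Z: fault, frames (Z)
T: fault, frames (Z T)
Z: hit
Y: fault, frames (T Z Y)
Z: hit
L: fault, frames (T Y Z L)
T: hit
L: hit
T: hit
K: fault, evict Y, frames (Z L T K)
T: hit
N: fault, evict Z, frames (L K T N)
Hits: 6.

6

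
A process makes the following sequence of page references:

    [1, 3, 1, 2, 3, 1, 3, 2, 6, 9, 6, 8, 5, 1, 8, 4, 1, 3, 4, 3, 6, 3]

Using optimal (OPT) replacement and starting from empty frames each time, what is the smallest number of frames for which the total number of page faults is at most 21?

f=1: 22 faults
f=2: 13 faults
f=3: 10 faults
f=4: 9 faults
f=5: 8 faults
f=6: 8 faults
f=7: 8 faults
f=8: 8 faults
Smallest f with faults ≤ 21 is 2.

2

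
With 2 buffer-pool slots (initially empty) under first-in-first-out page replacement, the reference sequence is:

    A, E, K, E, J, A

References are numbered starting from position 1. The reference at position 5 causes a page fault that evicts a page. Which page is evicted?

pos 1: A -> miss, frames (A)
pos 2: E -> miss, frames (A E)
pos 3: K -> miss, evict A, frames (E K)
pos 4: E -> hit
pos 5: J -> miss, evict E, frames (K J)
At position 5, page E is evicted.

E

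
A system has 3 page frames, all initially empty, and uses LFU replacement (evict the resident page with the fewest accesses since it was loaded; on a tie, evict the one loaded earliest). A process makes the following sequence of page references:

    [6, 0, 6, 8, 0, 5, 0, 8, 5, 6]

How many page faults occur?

6: miss, frames (6)
0: miss, frames (6 0)
6: hit
8: miss, frames (6 0 8)
0: hit
5: miss, evict 8, frames (6 0 5)
0: hit
8: miss, evict 5, frames (6 0 8)
5: miss, evict 8, frames (6 0 5)
6: hit
Page faults: 6.

6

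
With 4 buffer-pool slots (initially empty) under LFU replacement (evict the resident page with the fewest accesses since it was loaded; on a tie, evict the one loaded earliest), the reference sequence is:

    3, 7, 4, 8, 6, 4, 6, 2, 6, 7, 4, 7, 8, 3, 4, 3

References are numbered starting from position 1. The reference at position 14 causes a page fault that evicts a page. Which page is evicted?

8

pos 1: 3 → fault, frames (3)
pos 2: 7 → fault, frames (3 7)
pos 3: 4 → fault, frames (3 7 4)
pos 4: 8 → fault, frames (3 7 4 8)
pos 5: 6 → fault, evict 3, frames (7 4 8 6)
pos 6: 4 → hit
pos 7: 6 → hit
pos 8: 2 → fault, evict 7, frames (4 8 6 2)
pos 9: 6 → hit
pos 10: 7 → fault, evict 8, frames (4 6 2 7)
pos 11: 4 → hit
pos 12: 7 → hit
pos 13: 8 → fault, evict 2, frames (4 6 7 8)
pos 14: 3 → fault, evict 8, frames (4 6 7 3)
At position 14, page 8 is evicted.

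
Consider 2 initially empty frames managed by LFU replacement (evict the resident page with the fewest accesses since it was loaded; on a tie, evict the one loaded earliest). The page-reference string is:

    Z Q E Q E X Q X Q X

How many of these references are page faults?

Z -> miss, frames (Z)
Q -> miss, frames (Z Q)
E -> miss, evict Z, frames (Q E)
Q -> hit
E -> hit
X -> miss, evict Q, frames (E X)
Q -> miss, evict X, frames (E Q)
X -> miss, evict Q, frames (E X)
Q -> miss, evict X, frames (E Q)
X -> miss, evict Q, frames (E X)
Page faults: 8.

8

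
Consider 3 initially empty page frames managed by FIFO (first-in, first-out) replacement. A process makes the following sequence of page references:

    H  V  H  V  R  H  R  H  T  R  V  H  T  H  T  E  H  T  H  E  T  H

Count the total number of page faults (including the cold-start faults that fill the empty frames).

6

H → fault, frames {H}
V → fault, frames {H,V}
H → hit
V → hit
R → fault, frames {H,V,R}
H → hit
R → hit
H → hit
T → fault, evict H, frames {V,R,T}
R → hit
V → hit
H → fault, evict V, frames {R,T,H}
T → hit
H → hit
T → hit
E → fault, evict R, frames {T,H,E}
H → hit
T → hit
H → hit
E → hit
T → hit
H → hit
Page faults: 6.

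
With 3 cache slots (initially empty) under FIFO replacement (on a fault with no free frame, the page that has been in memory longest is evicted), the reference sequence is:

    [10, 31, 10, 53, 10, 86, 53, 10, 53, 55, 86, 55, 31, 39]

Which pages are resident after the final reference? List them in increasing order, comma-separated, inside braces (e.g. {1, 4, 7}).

{31, 39, 55}

10 → miss, frames [10]
31 → miss, frames [10, 31]
10 → hit
53 → miss, frames [10, 31, 53]
10 → hit
86 → miss, evict 10, frames [31, 53, 86]
53 → hit
10 → miss, evict 31, frames [53, 86, 10]
53 → hit
55 → miss, evict 53, frames [86, 10, 55]
86 → hit
55 → hit
31 → miss, evict 86, frames [10, 55, 31]
39 → miss, evict 10, frames [55, 31, 39]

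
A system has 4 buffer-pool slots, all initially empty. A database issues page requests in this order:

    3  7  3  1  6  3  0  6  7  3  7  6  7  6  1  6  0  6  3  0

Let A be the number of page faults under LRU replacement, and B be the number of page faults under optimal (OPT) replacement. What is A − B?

3

Under LRU: F F . F F . F . F . . . . . F . F . F . → 9 faults.
Under OPT: F F . F F . F . . . . . . . F . . . . . → 6 faults.
A − B = 9 − 6 = 3.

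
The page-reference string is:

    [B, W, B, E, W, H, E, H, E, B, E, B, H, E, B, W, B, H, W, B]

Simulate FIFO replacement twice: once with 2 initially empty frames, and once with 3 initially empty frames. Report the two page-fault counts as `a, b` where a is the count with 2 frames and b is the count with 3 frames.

2 frames: F F . F . F . . . F F . F . F F . F . F → 11 faults.
3 frames: F F . F . F . . . F . . . . . F . . . . → 6 faults.
6 < 11: adding a frame reduced faults, as is typical.

11, 6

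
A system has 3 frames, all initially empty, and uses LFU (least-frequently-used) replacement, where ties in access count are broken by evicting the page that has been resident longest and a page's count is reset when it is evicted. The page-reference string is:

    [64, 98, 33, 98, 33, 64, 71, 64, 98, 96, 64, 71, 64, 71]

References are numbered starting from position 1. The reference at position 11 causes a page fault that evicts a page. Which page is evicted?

pos 1: 64: fault, frames [64]
pos 2: 98: fault, frames [64, 98]
pos 3: 33: fault, frames [64, 98, 33]
pos 4: 98: hit
pos 5: 33: hit
pos 6: 64: hit
pos 7: 71: fault, evict 64, frames [98, 33, 71]
pos 8: 64: fault, evict 71, frames [98, 33, 64]
pos 9: 98: hit
pos 10: 96: fault, evict 64, frames [98, 33, 96]
pos 11: 64: fault, evict 96, frames [98, 33, 64]
At position 11, page 96 is evicted.

96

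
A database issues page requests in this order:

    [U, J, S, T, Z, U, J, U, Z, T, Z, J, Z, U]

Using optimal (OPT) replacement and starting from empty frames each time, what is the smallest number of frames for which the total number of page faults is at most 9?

f=1: 14 faults
f=2: 10 faults
f=3: 7 faults
f=4: 5 faults
f=5: 5 faults
Smallest f with faults ≤ 9 is 3.

3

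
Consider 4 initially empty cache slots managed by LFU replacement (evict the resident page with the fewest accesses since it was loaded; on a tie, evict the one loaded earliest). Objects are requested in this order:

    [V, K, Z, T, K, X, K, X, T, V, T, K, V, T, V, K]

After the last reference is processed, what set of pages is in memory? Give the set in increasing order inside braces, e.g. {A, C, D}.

V: fault, frames [V]
K: fault, frames [V, K]
Z: fault, frames [V, K, Z]
T: fault, frames [V, K, Z, T]
K: hit
X: fault, evict V, frames [K, Z, T, X]
K: hit
X: hit
T: hit
V: fault, evict Z, frames [K, T, X, V]
T: hit
K: hit
V: hit
T: hit
V: hit
K: hit

{K, T, V, X}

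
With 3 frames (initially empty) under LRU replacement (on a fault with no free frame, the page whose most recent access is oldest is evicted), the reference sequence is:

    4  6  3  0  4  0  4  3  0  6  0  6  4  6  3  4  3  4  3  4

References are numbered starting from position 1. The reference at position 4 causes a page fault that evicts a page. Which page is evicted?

4

pos 1: 4 -> miss, frames {4}
pos 2: 6 -> miss, frames {4,6}
pos 3: 3 -> miss, frames {4,6,3}
pos 4: 0 -> miss, evict 4, frames {6,3,0}
At position 4, page 4 is evicted.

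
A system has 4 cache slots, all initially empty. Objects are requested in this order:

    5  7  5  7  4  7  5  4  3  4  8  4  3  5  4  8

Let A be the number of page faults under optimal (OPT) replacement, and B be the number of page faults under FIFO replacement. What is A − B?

-1

Under OPT: F F . . F . . . F . F . . . . . → 5 faults.
Under FIFO: F F . . F . . . F . F . . F . . → 6 faults.
A − B = 5 − 6 = -1.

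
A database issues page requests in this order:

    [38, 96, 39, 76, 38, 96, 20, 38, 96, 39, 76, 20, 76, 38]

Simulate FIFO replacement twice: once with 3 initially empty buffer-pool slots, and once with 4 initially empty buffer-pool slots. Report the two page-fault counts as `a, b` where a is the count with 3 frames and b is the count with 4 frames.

10, 11

3 frames: F F F F F F F . . F F . . F → 10 faults.
4 frames: F F F F . . F F F F F F . F → 11 faults.
11 > 10: adding a frame increased faults — Belady's anomaly.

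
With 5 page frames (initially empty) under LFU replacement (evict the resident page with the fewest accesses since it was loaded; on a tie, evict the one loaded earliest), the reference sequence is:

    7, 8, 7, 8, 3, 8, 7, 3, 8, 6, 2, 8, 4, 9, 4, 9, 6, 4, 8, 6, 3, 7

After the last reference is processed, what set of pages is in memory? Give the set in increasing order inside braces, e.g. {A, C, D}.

7 -> miss, frames [7]
8 -> miss, frames [7, 8]
7 -> hit
8 -> hit
3 -> miss, frames [7, 8, 3]
8 -> hit
7 -> hit
3 -> hit
8 -> hit
6 -> miss, frames [7, 8, 3, 6]
2 -> miss, frames [7, 8, 3, 6, 2]
8 -> hit
4 -> miss, evict 6, frames [7, 8, 3, 2, 4]
9 -> miss, evict 2, frames [7, 8, 3, 4, 9]
4 -> hit
9 -> hit
6 -> miss, evict 3, frames [7, 8, 4, 9, 6]
4 -> hit
8 -> hit
6 -> hit
3 -> miss, evict 9, frames [7, 8, 4, 6, 3]
7 -> hit

{3, 4, 6, 7, 8}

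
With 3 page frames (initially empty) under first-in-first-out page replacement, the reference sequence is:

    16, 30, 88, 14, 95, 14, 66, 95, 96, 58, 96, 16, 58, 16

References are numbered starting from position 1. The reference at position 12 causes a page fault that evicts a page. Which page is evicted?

pos 1: 16 → fault, frames [16]
pos 2: 30 → fault, frames [16, 30]
pos 3: 88 → fault, frames [16, 30, 88]
pos 4: 14 → fault, evict 16, frames [30, 88, 14]
pos 5: 95 → fault, evict 30, frames [88, 14, 95]
pos 6: 14 → hit
pos 7: 66 → fault, evict 88, frames [14, 95, 66]
pos 8: 95 → hit
pos 9: 96 → fault, evict 14, frames [95, 66, 96]
pos 10: 58 → fault, evict 95, frames [66, 96, 58]
pos 11: 96 → hit
pos 12: 16 → fault, evict 66, frames [96, 58, 16]
At position 12, page 66 is evicted.

66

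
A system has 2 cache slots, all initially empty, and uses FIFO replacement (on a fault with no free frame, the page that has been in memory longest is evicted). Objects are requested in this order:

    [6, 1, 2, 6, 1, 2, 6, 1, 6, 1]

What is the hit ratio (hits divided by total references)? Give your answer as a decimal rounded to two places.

0.20

6: miss, frames [6]
1: miss, frames [6, 1]
2: miss, evict 6, frames [1, 2]
6: miss, evict 1, frames [2, 6]
1: miss, evict 2, frames [6, 1]
2: miss, evict 6, frames [1, 2]
6: miss, evict 1, frames [2, 6]
1: miss, evict 2, frames [6, 1]
6: hit
1: hit
Hits: 2 of 10 references → 2/10 = 0.2000.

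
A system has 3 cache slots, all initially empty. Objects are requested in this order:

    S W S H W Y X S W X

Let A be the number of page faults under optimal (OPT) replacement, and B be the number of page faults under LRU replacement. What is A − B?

Under OPT: F F . F . F F . . . → 5 faults.
Under LRU: F F . F . F F F F . → 7 faults.
A − B = 5 − 7 = -2.

-2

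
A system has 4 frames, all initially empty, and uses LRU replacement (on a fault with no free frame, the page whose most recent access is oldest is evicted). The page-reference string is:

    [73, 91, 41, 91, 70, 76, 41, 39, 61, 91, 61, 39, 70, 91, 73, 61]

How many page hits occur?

5

73 -> fault, frames {73}
91 -> fault, frames {73,91}
41 -> fault, frames {73,91,41}
91 -> hit
70 -> fault, frames {73,41,91,70}
76 -> fault, evict 73, frames {41,91,70,76}
41 -> hit
39 -> fault, evict 91, frames {70,76,41,39}
61 -> fault, evict 70, frames {76,41,39,61}
91 -> fault, evict 76, frames {41,39,61,91}
61 -> hit
39 -> hit
70 -> fault, evict 41, frames {91,61,39,70}
91 -> hit
73 -> fault, evict 61, frames {39,70,91,73}
61 -> fault, evict 39, frames {70,91,73,61}
Hits: 5.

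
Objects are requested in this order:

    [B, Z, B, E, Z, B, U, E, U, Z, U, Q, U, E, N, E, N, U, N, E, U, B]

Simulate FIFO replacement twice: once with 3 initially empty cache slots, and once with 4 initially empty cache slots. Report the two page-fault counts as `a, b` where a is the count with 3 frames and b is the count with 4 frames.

3 frames: F F . F . . F . . . . F . . F F . F . . . F → 9 faults.
4 frames: F F . F . . F . . . . F . . F . . . . . . F → 7 faults.
7 < 9: adding a frame reduced faults, as is typical.

9, 7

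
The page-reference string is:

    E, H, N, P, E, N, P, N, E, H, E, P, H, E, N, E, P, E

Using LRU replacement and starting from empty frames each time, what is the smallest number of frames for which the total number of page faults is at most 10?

3

f=1: 18 faults
f=2: 14 faults
f=3: 9 faults
f=4: 4 faults
Smallest f with faults ≤ 10 is 3.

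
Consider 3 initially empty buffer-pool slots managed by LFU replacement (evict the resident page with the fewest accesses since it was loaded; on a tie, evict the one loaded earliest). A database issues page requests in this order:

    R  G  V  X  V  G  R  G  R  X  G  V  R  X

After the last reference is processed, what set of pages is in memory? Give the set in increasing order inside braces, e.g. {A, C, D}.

R -> miss, frames [R]
G -> miss, frames [R, G]
V -> miss, frames [R, G, V]
X -> miss, evict R, frames [G, V, X]
V -> hit
G -> hit
R -> miss, evict X, frames [G, V, R]
G -> hit
R -> hit
X -> miss, evict V, frames [G, R, X]
G -> hit
V -> miss, evict X, frames [G, R, V]
R -> hit
X -> miss, evict V, frames [G, R, X]

{G, R, X}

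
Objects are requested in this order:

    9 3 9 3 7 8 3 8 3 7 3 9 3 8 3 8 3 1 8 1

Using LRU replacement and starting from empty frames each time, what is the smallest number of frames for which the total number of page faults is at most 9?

3

f=1: 20 faults
f=2: 10 faults
f=3: 7 faults
f=4: 5 faults
f=5: 5 faults
Smallest f with faults ≤ 9 is 3.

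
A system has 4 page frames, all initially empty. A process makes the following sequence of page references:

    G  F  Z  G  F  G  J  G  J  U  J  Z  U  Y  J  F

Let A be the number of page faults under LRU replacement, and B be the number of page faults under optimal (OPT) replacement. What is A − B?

2

Under LRU: F F F . . . F . . F . F . F . F → 8 faults.
Under OPT: F F F . . . F . . F . . . F . . → 6 faults.
A − B = 8 − 6 = 2.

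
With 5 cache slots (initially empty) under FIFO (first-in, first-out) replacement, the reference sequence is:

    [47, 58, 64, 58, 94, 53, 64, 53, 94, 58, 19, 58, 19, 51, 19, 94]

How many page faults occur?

7

47 → fault, frames (47)
58 → fault, frames (47 58)
64 → fault, frames (47 58 64)
58 → hit
94 → fault, frames (47 58 64 94)
53 → fault, frames (47 58 64 94 53)
64 → hit
53 → hit
94 → hit
58 → hit
19 → fault, evict 47, frames (58 64 94 53 19)
58 → hit
19 → hit
51 → fault, evict 58, frames (64 94 53 19 51)
19 → hit
94 → hit
Page faults: 7.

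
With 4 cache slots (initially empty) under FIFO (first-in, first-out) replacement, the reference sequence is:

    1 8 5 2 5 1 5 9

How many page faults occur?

1 → fault, frames {1}
8 → fault, frames {1,8}
5 → fault, frames {1,8,5}
2 → fault, frames {1,8,5,2}
5 → hit
1 → hit
5 → hit
9 → fault, evict 1, frames {8,5,2,9}
Page faults: 5.

5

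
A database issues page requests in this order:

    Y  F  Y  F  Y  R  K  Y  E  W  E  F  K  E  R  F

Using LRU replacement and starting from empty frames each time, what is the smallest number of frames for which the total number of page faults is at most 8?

f=1: 16 faults
f=2: 12 faults
f=3: 10 faults
f=4: 9 faults
f=5: 8 faults
f=6: 6 faults
Smallest f with faults ≤ 8 is 5.

5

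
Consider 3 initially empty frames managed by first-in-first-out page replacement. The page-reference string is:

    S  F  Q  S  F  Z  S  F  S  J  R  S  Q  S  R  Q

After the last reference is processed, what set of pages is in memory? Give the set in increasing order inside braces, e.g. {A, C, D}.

{Q, R, S}

S → miss, frames (S)
F → miss, frames (S F)
Q → miss, frames (S F Q)
S → hit
F → hit
Z → miss, evict S, frames (F Q Z)
S → miss, evict F, frames (Q Z S)
F → miss, evict Q, frames (Z S F)
S → hit
J → miss, evict Z, frames (S F J)
R → miss, evict S, frames (F J R)
S → miss, evict F, frames (J R S)
Q → miss, evict J, frames (R S Q)
S → hit
R → hit
Q → hit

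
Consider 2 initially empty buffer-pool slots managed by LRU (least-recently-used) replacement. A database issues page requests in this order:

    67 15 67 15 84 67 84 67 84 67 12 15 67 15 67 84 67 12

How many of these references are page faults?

9

67 → miss, frames [67]
15 → miss, frames [67, 15]
67 → hit
15 → hit
84 → miss, evict 67, frames [15, 84]
67 → miss, evict 15, frames [84, 67]
84 → hit
67 → hit
84 → hit
67 → hit
12 → miss, evict 84, frames [67, 12]
15 → miss, evict 67, frames [12, 15]
67 → miss, evict 12, frames [15, 67]
15 → hit
67 → hit
84 → miss, evict 15, frames [67, 84]
67 → hit
12 → miss, evict 84, frames [67, 12]
Page faults: 9.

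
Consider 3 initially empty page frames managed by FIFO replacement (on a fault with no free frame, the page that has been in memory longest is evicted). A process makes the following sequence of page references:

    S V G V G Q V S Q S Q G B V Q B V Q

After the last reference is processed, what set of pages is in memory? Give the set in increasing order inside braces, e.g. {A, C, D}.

{B, Q, V}

S -> fault, frames (S)
V -> fault, frames (S V)
G -> fault, frames (S V G)
V -> hit
G -> hit
Q -> fault, evict S, frames (V G Q)
V -> hit
S -> fault, evict V, frames (G Q S)
Q -> hit
S -> hit
Q -> hit
G -> hit
B -> fault, evict G, frames (Q S B)
V -> fault, evict Q, frames (S B V)
Q -> fault, evict S, frames (B V Q)
B -> hit
V -> hit
Q -> hit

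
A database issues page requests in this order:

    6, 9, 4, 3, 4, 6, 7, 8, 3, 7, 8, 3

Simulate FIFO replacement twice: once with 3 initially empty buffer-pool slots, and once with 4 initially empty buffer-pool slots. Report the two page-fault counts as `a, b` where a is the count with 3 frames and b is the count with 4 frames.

3 frames: F F F F . F F F F . . . → 8 faults.
4 frames: F F F F . . F F . . . . → 6 faults.
6 < 8: adding a frame reduced faults, as is typical.

8, 6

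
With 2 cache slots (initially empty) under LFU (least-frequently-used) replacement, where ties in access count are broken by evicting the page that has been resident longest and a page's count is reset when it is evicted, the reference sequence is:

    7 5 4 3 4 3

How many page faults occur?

4

7: miss, frames [7]
5: miss, frames [7, 5]
4: miss, evict 7, frames [5, 4]
3: miss, evict 5, frames [4, 3]
4: hit
3: hit
Page faults: 4.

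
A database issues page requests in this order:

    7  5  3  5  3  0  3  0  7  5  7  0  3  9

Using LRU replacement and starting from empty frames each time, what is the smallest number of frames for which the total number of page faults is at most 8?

f=1: 14 faults
f=2: 9 faults
f=3: 8 faults
f=4: 5 faults
f=5: 5 faults
Smallest f with faults ≤ 8 is 3.

3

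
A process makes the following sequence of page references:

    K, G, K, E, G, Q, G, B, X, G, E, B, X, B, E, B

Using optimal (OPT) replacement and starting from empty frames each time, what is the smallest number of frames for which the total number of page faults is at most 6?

4

f=1: 16 faults
f=2: 9 faults
f=3: 7 faults
f=4: 6 faults
f=5: 6 faults
f=6: 6 faults
Smallest f with faults ≤ 6 is 4.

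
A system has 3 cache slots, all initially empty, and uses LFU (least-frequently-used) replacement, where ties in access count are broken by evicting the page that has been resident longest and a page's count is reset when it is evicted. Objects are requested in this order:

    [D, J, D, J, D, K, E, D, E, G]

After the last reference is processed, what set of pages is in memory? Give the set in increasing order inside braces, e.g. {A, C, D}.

D: miss, frames (D)
J: miss, frames (D J)
D: hit
J: hit
D: hit
K: miss, frames (D J K)
E: miss, evict K, frames (D J E)
D: hit
E: hit
G: miss, evict J, frames (D E G)

{D, E, G}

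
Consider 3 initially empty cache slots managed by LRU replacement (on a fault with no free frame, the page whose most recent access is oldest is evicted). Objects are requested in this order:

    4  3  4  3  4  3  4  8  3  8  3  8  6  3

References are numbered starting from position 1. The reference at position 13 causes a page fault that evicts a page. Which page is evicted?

pos 1: 4: miss, frames [4]
pos 2: 3: miss, frames [4, 3]
pos 3: 4: hit
pos 4: 3: hit
pos 5: 4: hit
pos 6: 3: hit
pos 7: 4: hit
pos 8: 8: miss, frames [3, 4, 8]
pos 9: 3: hit
pos 10: 8: hit
pos 11: 3: hit
pos 12: 8: hit
pos 13: 6: miss, evict 4, frames [3, 8, 6]
At position 13, page 4 is evicted.

4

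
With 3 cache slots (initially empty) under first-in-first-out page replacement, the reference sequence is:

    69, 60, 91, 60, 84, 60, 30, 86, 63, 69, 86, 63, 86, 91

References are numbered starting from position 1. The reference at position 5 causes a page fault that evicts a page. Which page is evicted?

pos 1: 69 → miss, frames (69)
pos 2: 60 → miss, frames (69 60)
pos 3: 91 → miss, frames (69 60 91)
pos 4: 60 → hit
pos 5: 84 → miss, evict 69, frames (60 91 84)
At position 5, page 69 is evicted.

69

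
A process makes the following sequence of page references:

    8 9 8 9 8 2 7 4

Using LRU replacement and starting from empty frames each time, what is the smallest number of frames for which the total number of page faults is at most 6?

f=1: 8 faults
f=2: 5 faults
f=3: 5 faults
f=4: 5 faults
f=5: 5 faults
Smallest f with faults ≤ 6 is 2.

2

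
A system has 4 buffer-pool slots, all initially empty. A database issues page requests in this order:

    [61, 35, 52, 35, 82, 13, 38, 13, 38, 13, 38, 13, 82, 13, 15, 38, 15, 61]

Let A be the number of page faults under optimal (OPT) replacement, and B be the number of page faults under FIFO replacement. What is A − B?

Under OPT: F F F . F F F . . . . . . . F . . . → 7 faults.
Under FIFO: F F F . F F F . . . . . . . F . . F → 8 faults.
A − B = 7 − 8 = -1.

-1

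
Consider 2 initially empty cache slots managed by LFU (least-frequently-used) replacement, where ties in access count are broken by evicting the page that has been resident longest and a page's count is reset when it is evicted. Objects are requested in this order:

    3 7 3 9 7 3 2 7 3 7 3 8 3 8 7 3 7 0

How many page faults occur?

9

3: fault, frames [3]
7: fault, frames [3, 7]
3: hit
9: fault, evict 7, frames [3, 9]
7: fault, evict 9, frames [3, 7]
3: hit
2: fault, evict 7, frames [3, 2]
7: fault, evict 2, frames [3, 7]
3: hit
7: hit
3: hit
8: fault, evict 7, frames [3, 8]
3: hit
8: hit
7: fault, evict 8, frames [3, 7]
3: hit
7: hit
0: fault, evict 7, frames [3, 0]
Page faults: 9.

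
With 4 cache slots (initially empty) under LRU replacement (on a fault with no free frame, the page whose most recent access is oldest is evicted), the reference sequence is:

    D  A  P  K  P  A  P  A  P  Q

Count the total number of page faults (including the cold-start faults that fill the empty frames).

D → miss, frames {D}
A → miss, frames {D,A}
P → miss, frames {D,A,P}
K → miss, frames {D,A,P,K}
P → hit
A → hit
P → hit
A → hit
P → hit
Q → miss, evict D, frames {K,A,P,Q}
Page faults: 5.

5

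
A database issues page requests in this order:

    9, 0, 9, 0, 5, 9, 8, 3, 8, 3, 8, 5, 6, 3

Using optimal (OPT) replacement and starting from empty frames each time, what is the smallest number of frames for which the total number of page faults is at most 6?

f=1: 14 faults
f=2: 7 faults
f=3: 6 faults
f=4: 6 faults
f=5: 6 faults
f=6: 6 faults
Smallest f with faults ≤ 6 is 3.

3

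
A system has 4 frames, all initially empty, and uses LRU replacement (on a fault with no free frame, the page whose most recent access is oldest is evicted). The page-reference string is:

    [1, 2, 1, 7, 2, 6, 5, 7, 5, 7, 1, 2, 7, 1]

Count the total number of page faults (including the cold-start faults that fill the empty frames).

7

1 → miss, frames [1]
2 → miss, frames [1, 2]
1 → hit
7 → miss, frames [2, 1, 7]
2 → hit
6 → miss, frames [1, 7, 2, 6]
5 → miss, evict 1, frames [7, 2, 6, 5]
7 → hit
5 → hit
7 → hit
1 → miss, evict 2, frames [6, 5, 7, 1]
2 → miss, evict 6, frames [5, 7, 1, 2]
7 → hit
1 → hit
Page faults: 7.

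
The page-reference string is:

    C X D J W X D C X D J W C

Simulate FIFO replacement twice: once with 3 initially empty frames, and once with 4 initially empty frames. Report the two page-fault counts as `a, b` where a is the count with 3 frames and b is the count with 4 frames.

10, 11

3 frames: F F F F F F F F . . F F . → 10 faults.
4 frames: F F F F F . . F F F F F F → 11 faults.
11 > 10: adding a frame increased faults — Belady's anomaly.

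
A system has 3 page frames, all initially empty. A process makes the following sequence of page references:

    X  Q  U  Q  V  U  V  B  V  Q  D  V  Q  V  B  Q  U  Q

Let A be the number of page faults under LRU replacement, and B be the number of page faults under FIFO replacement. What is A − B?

Under LRU: F F F . F . . F . F F . . . F . F . → 9 faults.
Under FIFO: F F F . F . . F . F F F . . F F F . → 11 faults.
A − B = 9 − 11 = -2.

-2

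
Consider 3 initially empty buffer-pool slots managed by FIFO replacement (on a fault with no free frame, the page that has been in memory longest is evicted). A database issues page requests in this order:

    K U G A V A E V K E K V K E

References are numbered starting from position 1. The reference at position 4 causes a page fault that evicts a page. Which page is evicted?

pos 1: K → fault, frames [K]
pos 2: U → fault, frames [K, U]
pos 3: G → fault, frames [K, U, G]
pos 4: A → fault, evict K, frames [U, G, A]
At position 4, page K is evicted.

K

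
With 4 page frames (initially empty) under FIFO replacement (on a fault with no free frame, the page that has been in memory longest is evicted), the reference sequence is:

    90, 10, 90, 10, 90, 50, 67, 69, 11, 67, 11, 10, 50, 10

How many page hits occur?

6

90 → fault, frames [90]
10 → fault, frames [90, 10]
90 → hit
10 → hit
90 → hit
50 → fault, frames [90, 10, 50]
67 → fault, frames [90, 10, 50, 67]
69 → fault, evict 90, frames [10, 50, 67, 69]
11 → fault, evict 10, frames [50, 67, 69, 11]
67 → hit
11 → hit
10 → fault, evict 50, frames [67, 69, 11, 10]
50 → fault, evict 67, frames [69, 11, 10, 50]
10 → hit
Hits: 6.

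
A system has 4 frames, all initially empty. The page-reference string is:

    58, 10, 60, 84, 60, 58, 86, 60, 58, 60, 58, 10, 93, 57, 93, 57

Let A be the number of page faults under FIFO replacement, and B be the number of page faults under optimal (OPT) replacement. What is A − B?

Under FIFO: F F F F . . F . F . . F F F . . → 9 faults.
Under OPT: F F F F . . F . . . . . F F . . → 7 faults.
A − B = 9 − 7 = 2.

2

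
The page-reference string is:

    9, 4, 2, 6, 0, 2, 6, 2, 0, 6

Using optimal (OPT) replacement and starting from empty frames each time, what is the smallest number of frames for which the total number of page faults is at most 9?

f=1: 10 faults
f=2: 7 faults
f=3: 5 faults
f=4: 5 faults
f=5: 5 faults
Smallest f with faults ≤ 9 is 2.

2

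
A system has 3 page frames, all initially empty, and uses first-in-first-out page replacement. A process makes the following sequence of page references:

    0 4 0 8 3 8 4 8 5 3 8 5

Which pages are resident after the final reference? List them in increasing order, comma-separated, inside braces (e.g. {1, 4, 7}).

{3, 5, 8}

0: miss, frames {0}
4: miss, frames {0,4}
0: hit
8: miss, frames {0,4,8}
3: miss, evict 0, frames {4,8,3}
8: hit
4: hit
8: hit
5: miss, evict 4, frames {8,3,5}
3: hit
8: hit
5: hit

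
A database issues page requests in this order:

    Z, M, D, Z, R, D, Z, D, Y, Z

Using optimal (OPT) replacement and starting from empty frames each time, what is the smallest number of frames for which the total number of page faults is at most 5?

3

f=1: 10 faults
f=2: 6 faults
f=3: 5 faults
f=4: 5 faults
f=5: 5 faults
Smallest f with faults ≤ 5 is 3.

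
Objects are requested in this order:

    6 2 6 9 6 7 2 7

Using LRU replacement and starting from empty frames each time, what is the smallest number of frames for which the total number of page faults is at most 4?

4

f=1: 8 faults
f=2: 5 faults
f=3: 5 faults
f=4: 4 faults
Smallest f with faults ≤ 4 is 4.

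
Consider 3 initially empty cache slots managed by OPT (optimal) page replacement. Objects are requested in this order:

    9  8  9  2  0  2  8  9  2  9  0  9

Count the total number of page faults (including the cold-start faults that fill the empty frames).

5

9 -> miss, frames (9)
8 -> miss, frames (9 8)
9 -> hit
2 -> miss, frames (9 8 2)
0 -> miss, evict 9, frames (8 2 0)
2 -> hit
8 -> hit
9 -> miss, evict 8, frames (2 0 9)
2 -> hit
9 -> hit
0 -> hit
9 -> hit
Page faults: 5.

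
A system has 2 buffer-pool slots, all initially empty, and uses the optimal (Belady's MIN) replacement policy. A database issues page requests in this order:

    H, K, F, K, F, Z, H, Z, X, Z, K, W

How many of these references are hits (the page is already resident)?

4

H -> fault, frames (H)
K -> fault, frames (H K)
F -> fault, evict H, frames (K F)
K -> hit
F -> hit
Z -> fault, evict F, frames (K Z)
H -> fault, evict K, frames (Z H)
Z -> hit
X -> fault, evict H, frames (Z X)
Z -> hit
K -> fault, evict X, frames (Z K)
W -> fault, evict K, frames (Z W)
Hits: 4.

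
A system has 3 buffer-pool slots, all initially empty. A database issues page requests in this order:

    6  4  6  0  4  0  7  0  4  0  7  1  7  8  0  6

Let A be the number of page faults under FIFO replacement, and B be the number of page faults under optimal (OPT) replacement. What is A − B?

1

Under FIFO: F F . F . . F . . . . F . F F F → 8 faults.
Under OPT: F F . F . . F . . . . F . F . F → 7 faults.
A − B = 8 − 7 = 1.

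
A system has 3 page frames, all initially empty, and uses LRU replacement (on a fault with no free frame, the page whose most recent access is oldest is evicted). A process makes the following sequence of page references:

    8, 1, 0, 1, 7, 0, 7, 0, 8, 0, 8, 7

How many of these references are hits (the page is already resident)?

7

8: miss, frames [8]
1: miss, frames [8, 1]
0: miss, frames [8, 1, 0]
1: hit
7: miss, evict 8, frames [0, 1, 7]
0: hit
7: hit
0: hit
8: miss, evict 1, frames [7, 0, 8]
0: hit
8: hit
7: hit
Hits: 7.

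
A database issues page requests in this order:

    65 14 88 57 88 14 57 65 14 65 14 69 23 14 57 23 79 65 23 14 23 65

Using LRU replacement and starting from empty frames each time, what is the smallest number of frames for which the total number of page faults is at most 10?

4

f=1: 22 faults
f=2: 18 faults
f=3: 11 faults
f=4: 10 faults
f=5: 8 faults
f=6: 7 faults
f=7: 7 faults
Smallest f with faults ≤ 10 is 4.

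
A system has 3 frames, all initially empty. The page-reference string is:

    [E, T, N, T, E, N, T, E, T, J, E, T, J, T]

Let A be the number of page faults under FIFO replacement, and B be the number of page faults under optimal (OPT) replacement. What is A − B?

2

Under FIFO: F F F . . . . . . F F F . . → 6 faults.
Under OPT: F F F . . . . . . F . . . . → 4 faults.
A − B = 6 − 4 = 2.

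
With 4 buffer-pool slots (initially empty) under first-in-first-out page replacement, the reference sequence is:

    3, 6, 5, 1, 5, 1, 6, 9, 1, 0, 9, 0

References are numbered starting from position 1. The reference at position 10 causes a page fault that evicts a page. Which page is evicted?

pos 1: 3 → miss, frames [3]
pos 2: 6 → miss, frames [3, 6]
pos 3: 5 → miss, frames [3, 6, 5]
pos 4: 1 → miss, frames [3, 6, 5, 1]
pos 5: 5 → hit
pos 6: 1 → hit
pos 7: 6 → hit
pos 8: 9 → miss, evict 3, frames [6, 5, 1, 9]
pos 9: 1 → hit
pos 10: 0 → miss, evict 6, frames [5, 1, 9, 0]
At position 10, page 6 is evicted.

6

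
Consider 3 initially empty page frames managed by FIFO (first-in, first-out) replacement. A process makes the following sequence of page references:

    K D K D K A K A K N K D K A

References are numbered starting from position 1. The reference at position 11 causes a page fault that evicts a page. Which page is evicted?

pos 1: K → fault, frames (K)
pos 2: D → fault, frames (K D)
pos 3: K → hit
pos 4: D → hit
pos 5: K → hit
pos 6: A → fault, frames (K D A)
pos 7: K → hit
pos 8: A → hit
pos 9: K → hit
pos 10: N → fault, evict K, frames (D A N)
pos 11: K → fault, evict D, frames (A N K)
At position 11, page D is evicted.

D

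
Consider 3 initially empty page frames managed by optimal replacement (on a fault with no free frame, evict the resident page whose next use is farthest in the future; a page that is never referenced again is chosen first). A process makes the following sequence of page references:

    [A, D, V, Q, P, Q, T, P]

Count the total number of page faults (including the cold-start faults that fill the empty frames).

A → fault, frames {A}
D → fault, frames {A,D}
V → fault, frames {A,D,V}
Q → fault, evict V, frames {A,D,Q}
P → fault, evict D, frames {A,Q,P}
Q → hit
T → fault, evict Q, frames {A,P,T}
P → hit
Page faults: 6.

6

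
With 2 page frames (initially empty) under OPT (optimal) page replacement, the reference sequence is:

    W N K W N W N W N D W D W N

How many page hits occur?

8

W -> miss, frames [W]
N -> miss, frames [W, N]
K -> miss, evict N, frames [W, K]
W -> hit
N -> miss, evict K, frames [W, N]
W -> hit
N -> hit
W -> hit
N -> hit
D -> miss, evict N, frames [W, D]
W -> hit
D -> hit
W -> hit
N -> miss, evict D, frames [W, N]
Hits: 8.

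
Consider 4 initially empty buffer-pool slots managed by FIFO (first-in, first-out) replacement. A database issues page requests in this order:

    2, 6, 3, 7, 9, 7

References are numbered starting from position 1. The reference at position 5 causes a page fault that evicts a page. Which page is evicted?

pos 1: 2 -> miss, frames [2]
pos 2: 6 -> miss, frames [2, 6]
pos 3: 3 -> miss, frames [2, 6, 3]
pos 4: 7 -> miss, frames [2, 6, 3, 7]
pos 5: 9 -> miss, evict 2, frames [6, 3, 7, 9]
At position 5, page 2 is evicted.

2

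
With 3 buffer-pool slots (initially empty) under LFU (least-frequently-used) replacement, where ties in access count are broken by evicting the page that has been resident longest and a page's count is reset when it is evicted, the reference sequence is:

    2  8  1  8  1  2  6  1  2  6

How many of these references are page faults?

2 -> fault, frames (2)
8 -> fault, frames (2 8)
1 -> fault, frames (2 8 1)
8 -> hit
1 -> hit
2 -> hit
6 -> fault, evict 2, frames (8 1 6)
1 -> hit
2 -> fault, evict 6, frames (8 1 2)
6 -> fault, evict 2, frames (8 1 6)
Page faults: 6.

6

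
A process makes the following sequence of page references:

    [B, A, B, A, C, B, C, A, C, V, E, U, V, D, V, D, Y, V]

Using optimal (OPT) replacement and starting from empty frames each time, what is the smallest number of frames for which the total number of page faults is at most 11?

f=1: 18 faults
f=2: 9 faults
f=3: 8 faults
f=4: 8 faults
f=5: 8 faults
f=6: 8 faults
f=7: 8 faults
f=8: 8 faults
Smallest f with faults ≤ 11 is 2.

2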